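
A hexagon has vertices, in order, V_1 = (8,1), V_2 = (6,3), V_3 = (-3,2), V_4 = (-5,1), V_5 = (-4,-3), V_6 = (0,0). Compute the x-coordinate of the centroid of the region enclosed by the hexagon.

Apply the surveyor's formula. First the cross-terms c_i = x_i·y_{i+1} − x_{i+1}·y_i:
  18, 21, 7, 19, 0, 0  ⇒  2A = 65, A = 32.5.
Then Σ (x_i + x_{i+1})·c_i = 88, so x̄ = 88 / (6·32.5) = 88/195.

88/195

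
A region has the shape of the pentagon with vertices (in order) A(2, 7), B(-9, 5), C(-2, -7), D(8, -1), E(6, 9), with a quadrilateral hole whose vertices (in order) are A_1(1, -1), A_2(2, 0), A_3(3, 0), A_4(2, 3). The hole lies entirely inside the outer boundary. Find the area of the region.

Outer boundary:
Apply the shoelace (surveyor's) formula: 2A = Σ (x_i·y_{i+1} − x_{i+1}·y_i), indices taken mod 5.
A→B: (2)(5) − (-9)(7) = 73
B→C: (-9)(-7) − (-2)(5) = 73
C→D: (-2)(-1) − (8)(-7) = 58
D→E: (8)(9) − (6)(-1) = 78
E→A: (6)(7) − (2)(9) = 24
Σ = 306
Area = |Σ|/2 = 153.
Hole:
A_1→A_2: (1)(0) − (2)(-1) = 2
A_2→A_3: (2)(0) − (3)(0) = 0
A_3→A_4: (3)(3) − (2)(0) = 9
A_4→A_1: (2)(-1) − (1)(3) = -5
Σ = 6
Area = |Σ|/2 = 3.
Net area = 153 − 3 = 150.

150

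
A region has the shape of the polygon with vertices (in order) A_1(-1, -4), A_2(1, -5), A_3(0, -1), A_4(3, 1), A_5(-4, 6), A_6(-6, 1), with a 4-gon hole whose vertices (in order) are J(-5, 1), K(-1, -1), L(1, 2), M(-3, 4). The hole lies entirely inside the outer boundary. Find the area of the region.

Outer boundary:
Cross-terms: 9, -1, 3, 22, 32, 25  ⇒  Σ = 90
Area = |Σ|/2 = 45.
Hole:
Apply the surveyor's formula: 2A = Σ (x_i·y_{i+1} − x_{i+1}·y_i), indices taken mod 4.
Σ = (6) + (-1) + (10) + (17) = 32
Area = |Σ|/2 = 16.
Net area = 45 − 16 = 29.

29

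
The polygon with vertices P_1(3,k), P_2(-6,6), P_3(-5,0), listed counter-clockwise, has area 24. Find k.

The doubled signed area Σ (x_i y_{i+1} − x_{i+1} y_i) is linear in k.
With k=0 it equals 48; the coefficient of k is 1 (from the two edges through P_1).
So 1·k + 48 = 2·24 = 48 ⇒ k = 0.

0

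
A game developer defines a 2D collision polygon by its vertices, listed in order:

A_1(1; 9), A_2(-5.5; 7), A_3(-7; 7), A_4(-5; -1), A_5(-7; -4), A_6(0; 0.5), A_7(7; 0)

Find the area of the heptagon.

89

Apply the shoelace (surveyor's) formula: 2A = Σ (x_i·y_{i+1} − x_{i+1}·y_i), indices taken mod 7.
Σ = (56.5) + (10.5) + (42) + (13) + (-3.5) + (-3.5) + (63) = 178
Area = |Σ|/2 = 89.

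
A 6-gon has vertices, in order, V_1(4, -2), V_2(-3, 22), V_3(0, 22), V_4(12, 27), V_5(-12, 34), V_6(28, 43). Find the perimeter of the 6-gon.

158

|V_1V_2| = √((-7)² + (24)²) = √625 = 25
|V_2V_3| = √((3)² + (0)²) = √9 = 3
|V_3V_4| = √((12)² + (5)²) = √169 = 13
|V_4V_5| = √((-24)² + (7)²) = √625 = 25
|V_5V_6| = √((40)² + (9)²) = √1681 = 41
|V_6V_1| = √((-24)² + (-45)²) = √2601 = 51
Perimeter = 25 + 3 + 13 + 25 + 41 + 51 = 158.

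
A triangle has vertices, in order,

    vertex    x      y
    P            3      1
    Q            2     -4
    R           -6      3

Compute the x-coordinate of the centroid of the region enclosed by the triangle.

Apply the surveyor's formula. First the cross-terms c_i = x_i·y_{i+1} − x_{i+1}·y_i:
  -14, -18, -15  ⇒  2A = -47, A = -23.5.
Then Σ (x_i + x_{i+1})·c_i = 47, so x̄ = 47 / (6·(-23.5)) = -1/3.

-1/3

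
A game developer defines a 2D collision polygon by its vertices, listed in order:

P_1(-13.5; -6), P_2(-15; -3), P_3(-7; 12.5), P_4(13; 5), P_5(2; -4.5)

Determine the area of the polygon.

298.375

Apply the shoelace formula: 2A = Σ (x_i·y_{i+1} − x_{i+1}·y_i), indices taken mod 5.
Cross-terms: -49.5, -208.5, -197.5, -68.5, -72.75  ⇒  Σ = -596.75
Area = |Σ|/2 = 298.375.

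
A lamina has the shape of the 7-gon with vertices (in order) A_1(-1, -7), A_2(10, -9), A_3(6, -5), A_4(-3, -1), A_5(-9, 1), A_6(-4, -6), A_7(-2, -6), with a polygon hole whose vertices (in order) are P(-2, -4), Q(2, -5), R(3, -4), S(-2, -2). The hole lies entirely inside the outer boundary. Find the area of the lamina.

Outer boundary:
Apply the shoelace formula: 2A = Σ (x_i·y_{i+1} − x_{i+1}·y_i), indices taken mod 7.
Cross-terms: 79, 4, -21, -12, 58, 12, 8  ⇒  Σ = 128
Area = |Σ|/2 = 64.
Hole:
Σ = (18) + (7) + (-14) + (4) = 15
Area = |Σ|/2 = 7.5.
Net area = 64 − 7.5 = 56.5.

56.5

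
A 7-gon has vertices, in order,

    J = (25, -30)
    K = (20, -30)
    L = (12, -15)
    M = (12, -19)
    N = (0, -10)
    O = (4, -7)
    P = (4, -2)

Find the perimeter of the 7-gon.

86

|JK| = √((-5)² + (0)²) = √25 = 5
|KL| = √((-8)² + (15)²) = √289 = 17
|LM| = √((0)² + (-4)²) = √16 = 4
|MN| = √((-12)² + (9)²) = √225 = 15
|NO| = √((4)² + (3)²) = √25 = 5
|OP| = √((0)² + (5)²) = √25 = 5
|PJ| = √((21)² + (-28)²) = √1225 = 35
Perimeter = 5 + 17 + 4 + 15 + 5 + 5 + 35 = 86.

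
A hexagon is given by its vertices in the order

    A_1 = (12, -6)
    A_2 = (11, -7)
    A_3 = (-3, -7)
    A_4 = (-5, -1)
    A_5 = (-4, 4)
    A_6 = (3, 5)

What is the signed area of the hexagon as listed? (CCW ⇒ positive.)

-141

Apply the shoelace formula: 2A = Σ (x_i·y_{i+1} − x_{i+1}·y_i), indices taken mod 6.
Σ = (-18) + (-98) + (-32) + (-24) + (-32) + (-78) = -282
Signed area = Σ/2 = -141 (negative ⇒ clockwise traversal).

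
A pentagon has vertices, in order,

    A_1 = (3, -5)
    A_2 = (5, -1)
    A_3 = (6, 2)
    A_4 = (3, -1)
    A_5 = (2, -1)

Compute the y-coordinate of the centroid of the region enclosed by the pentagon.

-14/9

Apply the shoelace (surveyor's) formula. First the cross-terms c_i = x_i·y_{i+1} − x_{i+1}·y_i:
  22, 16, -12, -1, -7  ⇒  2A = 18, A = 9.
Then Σ (y_i + y_{i+1})·c_i = -84, so ȳ = -84 / (6·9) = -14/9.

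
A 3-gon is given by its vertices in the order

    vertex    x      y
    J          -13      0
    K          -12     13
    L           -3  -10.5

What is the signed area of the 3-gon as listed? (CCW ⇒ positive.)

-70.25

Apply Gauss's area formula: 2A = Σ (x_i·y_{i+1} − x_{i+1}·y_i), indices taken mod 3.
J→K: (-13)(13) − (-12)(0) = -169
K→L: (-12)(-10.5) − (-3)(13) = 165
L→J: (-3)(0) − (-13)(-10.5) = -136.5
Σ = -140.5
Signed area = Σ/2 = -70.25 (negative ⇒ clockwise traversal).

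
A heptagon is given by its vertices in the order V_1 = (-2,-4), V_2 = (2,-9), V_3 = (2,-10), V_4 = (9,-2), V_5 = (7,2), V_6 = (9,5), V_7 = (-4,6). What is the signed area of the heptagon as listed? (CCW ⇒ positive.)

Apply the shoelace formula: 2A = Σ (x_i·y_{i+1} − x_{i+1}·y_i), indices taken mod 7.
Σ = (26) + (-2) + (86) + (32) + (17) + (74) + (28) = 261
Signed area = Σ/2 = 130.5 (positive ⇒ counter-clockwise traversal).

130.5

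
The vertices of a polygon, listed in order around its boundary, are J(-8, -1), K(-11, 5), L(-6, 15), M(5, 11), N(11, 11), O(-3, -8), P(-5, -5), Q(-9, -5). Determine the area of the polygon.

Apply the surveyor's formula: 2A = Σ (x_i·y_{i+1} − x_{i+1}·y_i), indices taken mod 8.
Σ = (-51) + (-135) + (-141) + (-66) + (-55) + (-25) + (-20) + (-31) = -524
Area = |Σ|/2 = 262.

262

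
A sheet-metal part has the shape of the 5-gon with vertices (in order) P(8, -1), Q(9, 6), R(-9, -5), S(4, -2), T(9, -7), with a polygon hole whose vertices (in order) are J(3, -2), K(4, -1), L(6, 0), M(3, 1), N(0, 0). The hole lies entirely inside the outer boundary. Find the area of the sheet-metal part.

Outer boundary:
Σ = (57) + (9) + (38) + (-10) + (47) = 141
Area = |Σ|/2 = 70.5.
Hole:
Apply the shoelace formula: 2A = Σ (x_i·y_{i+1} − x_{i+1}·y_i), indices taken mod 5.
Σ = (5) + (6) + (6) + (0) + (0) = 17
Area = |Σ|/2 = 8.5.
Net area = 70.5 − 8.5 = 62.

62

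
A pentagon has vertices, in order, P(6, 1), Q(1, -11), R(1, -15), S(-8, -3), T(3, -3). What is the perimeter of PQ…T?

48

|PQ| = √((-5)² + (-12)²) = √169 = 13
|QR| = √((0)² + (-4)²) = √16 = 4
|RS| = √((-9)² + (12)²) = √225 = 15
|ST| = √((11)² + (0)²) = √121 = 11
|TP| = √((3)² + (4)²) = √25 = 5
Perimeter = 13 + 4 + 15 + 11 + 5 = 48.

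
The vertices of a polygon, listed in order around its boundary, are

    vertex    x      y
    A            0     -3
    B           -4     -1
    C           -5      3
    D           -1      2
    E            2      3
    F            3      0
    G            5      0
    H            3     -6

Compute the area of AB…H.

45.5

Apply the surveyor's formula: 2A = Σ (x_i·y_{i+1} − x_{i+1}·y_i), indices taken mod 8.
Σ = (-12) + (-17) + (-7) + (-7) + (-9) + (0) + (-30) + (-9) = -91
Area = |Σ|/2 = 45.5.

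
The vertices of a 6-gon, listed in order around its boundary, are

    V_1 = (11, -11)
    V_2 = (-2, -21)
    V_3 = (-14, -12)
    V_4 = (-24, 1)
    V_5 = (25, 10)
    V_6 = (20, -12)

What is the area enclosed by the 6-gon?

839

Σ = (-253) + (-270) + (-302) + (-265) + (-500) + (-88) = -1678
Area = |Σ|/2 = 839.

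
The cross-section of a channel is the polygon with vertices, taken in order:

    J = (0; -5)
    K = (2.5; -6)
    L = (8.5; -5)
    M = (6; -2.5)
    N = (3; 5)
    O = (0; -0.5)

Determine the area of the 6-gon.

Apply Gauss's area formula: 2A = Σ (x_i·y_{i+1} − x_{i+1}·y_i), indices taken mod 6.
J→K: (0)(-6) − (2.5)(-5) = 12.5
K→L: (2.5)(-5) − (8.5)(-6) = 38.5
L→M: (8.5)(-2.5) − (6)(-5) = 8.75
M→N: (6)(5) − (3)(-2.5) = 37.5
N→O: (3)(-0.5) − (0)(5) = -1.5
O→J: (0)(-5) − (0)(-0.5) = 0
Σ = 95.75
Area = |Σ|/2 = 47.875.

47.875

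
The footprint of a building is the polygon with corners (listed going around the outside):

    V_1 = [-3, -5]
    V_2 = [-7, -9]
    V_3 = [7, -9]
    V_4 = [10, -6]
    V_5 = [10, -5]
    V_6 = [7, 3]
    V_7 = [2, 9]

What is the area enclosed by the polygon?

Σ = (-8) + (126) + (48) + (10) + (65) + (57) + (17) = 315
Area = |Σ|/2 = 157.5.

157.5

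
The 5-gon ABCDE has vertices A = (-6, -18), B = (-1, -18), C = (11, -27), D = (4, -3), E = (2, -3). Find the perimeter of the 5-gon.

64

|AB| = √((5)² + (0)²) = √25 = 5
|BC| = √((12)² + (-9)²) = √225 = 15
|CD| = √((-7)² + (24)²) = √625 = 25
|DE| = √((-2)² + (0)²) = √4 = 2
|EA| = √((-8)² + (-15)²) = √289 = 17
Perimeter = 5 + 15 + 25 + 2 + 17 = 64.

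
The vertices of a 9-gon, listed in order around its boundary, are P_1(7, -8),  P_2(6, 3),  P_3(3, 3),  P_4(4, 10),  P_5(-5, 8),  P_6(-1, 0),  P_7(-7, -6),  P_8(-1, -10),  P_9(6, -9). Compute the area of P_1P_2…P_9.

Apply the shoelace (surveyor's) formula: 2A = Σ (x_i·y_{i+1} − x_{i+1}·y_i), indices taken mod 9.
Cross-terms: 69, 9, 18, 82, 8, 6, 64, 69, 15  ⇒  Σ = 340
Area = |Σ|/2 = 170.

170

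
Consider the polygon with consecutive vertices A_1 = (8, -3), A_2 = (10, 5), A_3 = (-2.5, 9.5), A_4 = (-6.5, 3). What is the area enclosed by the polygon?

113.625

Apply Gauss's area formula: 2A = Σ (x_i·y_{i+1} − x_{i+1}·y_i), indices taken mod 4.
Σ = (70) + (107.5) + (54.25) + (-4.5) = 227.25
Area = |Σ|/2 = 113.625.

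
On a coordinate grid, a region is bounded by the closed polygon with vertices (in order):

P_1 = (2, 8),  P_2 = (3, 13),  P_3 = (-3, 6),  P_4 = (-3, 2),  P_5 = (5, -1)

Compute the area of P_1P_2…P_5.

53

Apply the shoelace formula: 2A = Σ (x_i·y_{i+1} − x_{i+1}·y_i), indices taken mod 5.
P_1→P_2: (2)(13) − (3)(8) = 2
P_2→P_3: (3)(6) − (-3)(13) = 57
P_3→P_4: (-3)(2) − (-3)(6) = 12
P_4→P_5: (-3)(-1) − (5)(2) = -7
P_5→P_1: (5)(8) − (2)(-1) = 42
Σ = 106
Area = |Σ|/2 = 53.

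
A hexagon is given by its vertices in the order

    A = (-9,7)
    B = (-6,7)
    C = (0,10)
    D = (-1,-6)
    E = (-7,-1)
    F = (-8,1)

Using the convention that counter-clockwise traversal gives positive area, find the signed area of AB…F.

-87

Apply Gauss's area formula: 2A = Σ (x_i·y_{i+1} − x_{i+1}·y_i), indices taken mod 6.
Σ = (-21) + (-60) + (10) + (-41) + (-15) + (-47) = -174
Signed area = Σ/2 = -87 (negative ⇒ clockwise traversal).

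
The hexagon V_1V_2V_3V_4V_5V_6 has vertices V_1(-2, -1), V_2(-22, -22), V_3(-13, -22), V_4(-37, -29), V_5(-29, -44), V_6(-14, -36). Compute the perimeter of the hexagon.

|V_1V_2| = √((-20)² + (-21)²) = √841 = 29
|V_2V_3| = √((9)² + (0)²) = √81 = 9
|V_3V_4| = √((-24)² + (-7)²) = √625 = 25
|V_4V_5| = √((8)² + (-15)²) = √289 = 17
|V_5V_6| = √((15)² + (8)²) = √289 = 17
|V_6V_1| = √((12)² + (35)²) = √1369 = 37
Perimeter = 29 + 9 + 25 + 17 + 17 + 37 = 134.

134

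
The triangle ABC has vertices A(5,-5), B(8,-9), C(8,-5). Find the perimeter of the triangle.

|AB| = √((3)² + (-4)²) = √25 = 5
|BC| = √((0)² + (4)²) = √16 = 4
|CA| = √((-3)² + (0)²) = √9 = 3
Perimeter = 5 + 4 + 3 = 12.

12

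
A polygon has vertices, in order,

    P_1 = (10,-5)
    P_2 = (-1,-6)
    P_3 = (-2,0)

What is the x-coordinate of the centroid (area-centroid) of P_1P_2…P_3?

7/3

Apply the shoelace (surveyor's) formula. First the cross-terms c_i = x_i·y_{i+1} − x_{i+1}·y_i:
  -65, -12, 10  ⇒  2A = -67, A = -33.5.
Then Σ (x_i + x_{i+1})·c_i = -469, so x̄ = -469 / (6·(-33.5)) = 7/3.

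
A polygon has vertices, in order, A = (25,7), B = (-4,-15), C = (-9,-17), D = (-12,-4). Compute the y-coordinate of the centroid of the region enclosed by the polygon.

Apply the shoelace (surveyor's) formula. First the cross-terms c_i = x_i·y_{i+1} − x_{i+1}·y_i:
  -347, -67, -168, 16  ⇒  2A = -566, A = -283.
Then Σ (y_i + y_{i+1})·c_i = 8496, so ȳ = 8496 / (6·(-283)) = -1416/283.

-1416/283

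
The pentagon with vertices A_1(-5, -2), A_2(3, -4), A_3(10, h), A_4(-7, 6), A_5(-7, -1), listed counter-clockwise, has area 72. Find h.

-4

The doubled signed area Σ (x_i y_{i+1} − x_{i+1} y_i) is linear in h.
With h=0 it equals 184; the coefficient of h is 10 (from the two edges through A_3).
So 10·h + 184 = 2·72 = 144 ⇒ h = -4.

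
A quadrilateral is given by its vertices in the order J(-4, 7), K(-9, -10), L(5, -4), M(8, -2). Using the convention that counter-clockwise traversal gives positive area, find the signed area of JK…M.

Σ = (103) + (86) + (22) + (48) = 259
Signed area = Σ/2 = 129.5 (positive ⇒ counter-clockwise traversal).

129.5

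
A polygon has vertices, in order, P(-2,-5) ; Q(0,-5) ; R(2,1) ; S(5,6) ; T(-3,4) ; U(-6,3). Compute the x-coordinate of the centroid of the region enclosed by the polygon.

Apply Gauss's area formula. First the cross-terms c_i = x_i·y_{i+1} − x_{i+1}·y_i:
  10, 10, 7, 38, 15, 36  ⇒  2A = 116, A = 58.
Then Σ (x_i + x_{i+1})·c_i = -298, so x̄ = -298 / (6·58) = -149/174.

-149/174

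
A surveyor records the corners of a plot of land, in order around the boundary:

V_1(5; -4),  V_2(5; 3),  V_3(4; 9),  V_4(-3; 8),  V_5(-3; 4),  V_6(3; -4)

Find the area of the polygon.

73.5

Apply the shoelace (surveyor's) formula: 2A = Σ (x_i·y_{i+1} − x_{i+1}·y_i), indices taken mod 6.
Σ = (35) + (33) + (59) + (12) + (0) + (8) = 147
Area = |Σ|/2 = 73.5.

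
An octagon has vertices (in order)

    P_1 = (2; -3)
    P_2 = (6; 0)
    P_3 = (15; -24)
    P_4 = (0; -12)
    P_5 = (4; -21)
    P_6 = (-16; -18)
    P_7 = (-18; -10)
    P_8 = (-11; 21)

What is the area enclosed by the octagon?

663.5

P_1→P_2: (2)(0) − (6)(-3) = 18
P_2→P_3: (6)(-24) − (15)(0) = -144
P_3→P_4: (15)(-12) − (0)(-24) = -180
P_4→P_5: (0)(-21) − (4)(-12) = 48
P_5→P_6: (4)(-18) − (-16)(-21) = -408
P_6→P_7: (-16)(-10) − (-18)(-18) = -164
P_7→P_8: (-18)(21) − (-11)(-10) = -488
P_8→P_1: (-11)(-3) − (2)(21) = -9
Σ = -1327
Area = |Σ|/2 = 663.5.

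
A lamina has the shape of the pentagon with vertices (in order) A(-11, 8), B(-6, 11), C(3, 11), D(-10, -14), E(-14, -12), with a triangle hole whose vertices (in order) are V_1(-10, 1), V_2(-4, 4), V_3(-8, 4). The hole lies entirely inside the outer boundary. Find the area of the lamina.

Outer boundary:
Apply Gauss's area formula: 2A = Σ (x_i·y_{i+1} − x_{i+1}·y_i), indices taken mod 5.
Cross-terms: -73, -99, 68, -76, -244  ⇒  Σ = -424
Area = |Σ|/2 = 212.
Hole:
Apply the shoelace (surveyor's) formula: 2A = Σ (x_i·y_{i+1} − x_{i+1}·y_i), indices taken mod 3.
Cross-terms: -36, 16, 32  ⇒  Σ = 12
Area = |Σ|/2 = 6.
Net area = 212 − 6 = 206.

206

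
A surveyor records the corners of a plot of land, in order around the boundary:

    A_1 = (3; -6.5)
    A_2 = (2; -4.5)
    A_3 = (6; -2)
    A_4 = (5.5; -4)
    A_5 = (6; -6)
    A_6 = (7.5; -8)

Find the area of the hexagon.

13.625

Σ = (-0.5) + (23) + (-13) + (-9) + (-3) + (-24.75) = -27.25
Area = |Σ|/2 = 13.625.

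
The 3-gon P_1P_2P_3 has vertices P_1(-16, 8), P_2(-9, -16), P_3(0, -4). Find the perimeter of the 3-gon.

|P_1P_2| = √((7)² + (-24)²) = √625 = 25
|P_2P_3| = √((9)² + (12)²) = √225 = 15
|P_3P_1| = √((-16)² + (12)²) = √400 = 20
Perimeter = 25 + 15 + 20 = 60.

60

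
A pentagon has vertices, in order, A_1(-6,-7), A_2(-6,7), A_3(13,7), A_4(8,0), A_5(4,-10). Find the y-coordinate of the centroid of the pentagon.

-2/63

Apply the shoelace (surveyor's) formula. First the cross-terms c_i = x_i·y_{i+1} − x_{i+1}·y_i:
  -84, -133, -56, -80, -88  ⇒  2A = -441, A = -220.5.
Then Σ (y_i + y_{i+1})·c_i = 42, so ȳ = 42 / (6·(-220.5)) = -2/63.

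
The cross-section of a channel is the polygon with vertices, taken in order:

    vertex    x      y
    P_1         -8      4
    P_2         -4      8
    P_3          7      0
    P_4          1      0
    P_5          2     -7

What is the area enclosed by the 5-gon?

Σ = (-48) + (-56) + (0) + (-7) + (-48) = -159
Area = |Σ|/2 = 79.5.

79.5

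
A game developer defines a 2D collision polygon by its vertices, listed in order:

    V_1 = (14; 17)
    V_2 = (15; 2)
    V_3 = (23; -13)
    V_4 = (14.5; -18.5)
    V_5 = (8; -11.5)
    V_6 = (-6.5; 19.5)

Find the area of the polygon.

513

Apply the surveyor's formula: 2A = Σ (x_i·y_{i+1} − x_{i+1}·y_i), indices taken mod 6.
V_1→V_2: (14)(2) − (15)(17) = -227
V_2→V_3: (15)(-13) − (23)(2) = -241
V_3→V_4: (23)(-18.5) − (14.5)(-13) = -237
V_4→V_5: (14.5)(-11.5) − (8)(-18.5) = -18.75
V_5→V_6: (8)(19.5) − (-6.5)(-11.5) = 81.25
V_6→V_1: (-6.5)(17) − (14)(19.5) = -383.5
Σ = -1026
Area = |Σ|/2 = 513.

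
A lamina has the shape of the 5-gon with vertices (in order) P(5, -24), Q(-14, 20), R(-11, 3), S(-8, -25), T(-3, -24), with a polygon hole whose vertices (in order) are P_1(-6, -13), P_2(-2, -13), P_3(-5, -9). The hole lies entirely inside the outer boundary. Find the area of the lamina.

Outer boundary:
Apply Gauss's area formula: 2A = Σ (x_i·y_{i+1} − x_{i+1}·y_i), indices taken mod 5.
Cross-terms: -236, 178, 299, 117, 192  ⇒  Σ = 550
Area = |Σ|/2 = 275.
Hole:
Apply the shoelace (surveyor's) formula: 2A = Σ (x_i·y_{i+1} − x_{i+1}·y_i), indices taken mod 3.
Σ = (52) + (-47) + (11) = 16
Area = |Σ|/2 = 8.
Net area = 275 − 8 = 267.

267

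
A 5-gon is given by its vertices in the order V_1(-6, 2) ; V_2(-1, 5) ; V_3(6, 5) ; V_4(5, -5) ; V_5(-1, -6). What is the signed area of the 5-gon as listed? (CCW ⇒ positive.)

Apply the shoelace formula: 2A = Σ (x_i·y_{i+1} − x_{i+1}·y_i), indices taken mod 5.
Σ = (-28) + (-35) + (-55) + (-35) + (-38) = -191
Signed area = Σ/2 = -95.5 (negative ⇒ clockwise traversal).

-95.5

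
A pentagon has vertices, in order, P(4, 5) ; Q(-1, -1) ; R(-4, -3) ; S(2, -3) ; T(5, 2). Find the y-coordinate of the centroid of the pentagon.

Apply the shoelace formula. First the cross-terms c_i = x_i·y_{i+1} − x_{i+1}·y_i:
  1, -1, 18, 19, 17  ⇒  2A = 54, A = 27.
Then Σ (y_i + y_{i+1})·c_i = 0, so ȳ = 0 / (6·27) = 0.

0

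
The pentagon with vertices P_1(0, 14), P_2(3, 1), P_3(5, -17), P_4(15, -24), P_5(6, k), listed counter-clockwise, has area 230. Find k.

13

Write out the shoelace sum; only the two edges meeting at P_5 involve k:
2·Area = [(15·k − 6·(-24)) + (6·14 − 0·k)] + 37
       = 15·k + 265 = 460
⇒ k = 13.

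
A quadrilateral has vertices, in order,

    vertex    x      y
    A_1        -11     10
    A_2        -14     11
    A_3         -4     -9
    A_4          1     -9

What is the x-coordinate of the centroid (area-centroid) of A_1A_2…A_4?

-556/87

Apply the surveyor's formula. First the cross-terms c_i = x_i·y_{i+1} − x_{i+1}·y_i:
  19, 170, 45, -89  ⇒  2A = 145, A = 72.5.
Then Σ (x_i + x_{i+1})·c_i = -2780, so x̄ = -2780 / (6·72.5) = -556/87.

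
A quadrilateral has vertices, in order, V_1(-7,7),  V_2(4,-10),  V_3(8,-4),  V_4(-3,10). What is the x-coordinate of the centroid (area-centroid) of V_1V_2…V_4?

Apply the shoelace (surveyor's) formula. First the cross-terms c_i = x_i·y_{i+1} − x_{i+1}·y_i:
  42, 64, 68, 49  ⇒  2A = 223, A = 111.5.
Then Σ (x_i + x_{i+1})·c_i = 492, so x̄ = 492 / (6·111.5) = 164/223.

164/223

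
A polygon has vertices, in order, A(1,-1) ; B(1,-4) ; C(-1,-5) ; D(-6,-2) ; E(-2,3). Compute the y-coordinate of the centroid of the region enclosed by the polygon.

Apply the surveyor's formula. First the cross-terms c_i = x_i·y_{i+1} − x_{i+1}·y_i:
  -3, -9, -28, -22, -1  ⇒  2A = -63, A = -31.5.
Then Σ (y_i + y_{i+1})·c_i = 268, so ȳ = 268 / (6·(-31.5)) = -268/189.

-268/189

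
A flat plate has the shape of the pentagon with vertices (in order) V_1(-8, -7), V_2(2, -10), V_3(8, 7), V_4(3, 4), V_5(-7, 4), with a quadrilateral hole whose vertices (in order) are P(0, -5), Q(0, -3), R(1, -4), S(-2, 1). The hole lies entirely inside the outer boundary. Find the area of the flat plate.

Outer boundary:
Σ = (94) + (94) + (11) + (40) + (81) = 320
Area = |Σ|/2 = 160.
Hole:
Σ = (0) + (3) + (-7) + (10) = 6
Area = |Σ|/2 = 3.
Net area = 160 − 3 = 157.

157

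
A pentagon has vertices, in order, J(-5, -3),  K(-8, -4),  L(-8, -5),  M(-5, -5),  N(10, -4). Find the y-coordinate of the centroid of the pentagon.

-158/39

Apply the surveyor's formula. First the cross-terms c_i = x_i·y_{i+1} − x_{i+1}·y_i:
  -4, 8, 15, 70, -50  ⇒  2A = 39, A = 19.5.
Then Σ (y_i + y_{i+1})·c_i = -474, so ȳ = -474 / (6·19.5) = -158/39.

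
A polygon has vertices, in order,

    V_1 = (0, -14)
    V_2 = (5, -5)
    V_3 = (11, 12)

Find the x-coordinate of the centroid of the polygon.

16/3

Apply the shoelace formula. First the cross-terms c_i = x_i·y_{i+1} − x_{i+1}·y_i:
  70, 115, -154  ⇒  2A = 31, A = 15.5.
Then Σ (x_i + x_{i+1})·c_i = 496, so x̄ = 496 / (6·15.5) = 16/3.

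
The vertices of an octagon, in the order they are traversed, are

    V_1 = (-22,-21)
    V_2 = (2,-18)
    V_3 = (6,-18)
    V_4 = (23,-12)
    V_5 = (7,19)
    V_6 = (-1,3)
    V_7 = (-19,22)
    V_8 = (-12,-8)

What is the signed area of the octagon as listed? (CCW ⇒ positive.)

Apply the shoelace formula: 2A = Σ (x_i·y_{i+1} − x_{i+1}·y_i), indices taken mod 8.
Σ = (438) + (72) + (342) + (521) + (40) + (35) + (416) + (76) = 1940
Signed area = Σ/2 = 970 (positive ⇒ counter-clockwise traversal).

970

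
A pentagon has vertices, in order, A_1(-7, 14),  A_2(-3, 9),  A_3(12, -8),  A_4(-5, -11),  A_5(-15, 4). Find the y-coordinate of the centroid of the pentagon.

-60/161

Apply the shoelace formula. First the cross-terms c_i = x_i·y_{i+1} − x_{i+1}·y_i:
  -21, -84, -172, -185, -182  ⇒  2A = -644, A = -322.
Then Σ (y_i + y_{i+1})·c_i = 720, so ȳ = 720 / (6·(-322)) = -60/161.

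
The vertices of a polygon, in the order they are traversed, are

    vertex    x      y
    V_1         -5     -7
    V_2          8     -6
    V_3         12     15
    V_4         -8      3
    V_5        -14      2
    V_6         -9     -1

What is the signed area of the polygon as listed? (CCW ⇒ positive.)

Apply the shoelace (surveyor's) formula: 2A = Σ (x_i·y_{i+1} − x_{i+1}·y_i), indices taken mod 6.
Σ = (86) + (192) + (156) + (26) + (32) + (58) = 550
Signed area = Σ/2 = 275 (positive ⇒ counter-clockwise traversal).

275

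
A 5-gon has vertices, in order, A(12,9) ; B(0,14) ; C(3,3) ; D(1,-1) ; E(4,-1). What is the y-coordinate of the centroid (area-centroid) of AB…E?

Apply Gauss's area formula. First the cross-terms c_i = x_i·y_{i+1} − x_{i+1}·y_i:
  168, -42, -6, 3, 48  ⇒  2A = 171, A = 85.5.
Then Σ (y_i + y_{i+1})·c_i = 3516, so ȳ = 3516 / (6·85.5) = 1172/171.

1172/171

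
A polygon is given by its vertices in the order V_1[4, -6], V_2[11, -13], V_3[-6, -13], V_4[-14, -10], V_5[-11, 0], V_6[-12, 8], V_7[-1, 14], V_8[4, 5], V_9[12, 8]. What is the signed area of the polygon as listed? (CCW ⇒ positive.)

Apply the surveyor's formula: 2A = Σ (x_i·y_{i+1} − x_{i+1}·y_i), indices taken mod 9.
Σ = (14) + (-221) + (-122) + (-110) + (-88) + (-160) + (-61) + (-28) + (-104) = -880
Signed area = Σ/2 = -440 (negative ⇒ clockwise traversal).

-440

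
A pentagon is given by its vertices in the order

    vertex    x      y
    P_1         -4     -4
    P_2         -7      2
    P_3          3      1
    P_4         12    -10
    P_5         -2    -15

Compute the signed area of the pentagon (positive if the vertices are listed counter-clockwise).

-171.5

Apply the shoelace (surveyor's) formula: 2A = Σ (x_i·y_{i+1} − x_{i+1}·y_i), indices taken mod 5.
Σ = (-36) + (-13) + (-42) + (-200) + (-52) = -343
Signed area = Σ/2 = -171.5 (negative ⇒ clockwise traversal).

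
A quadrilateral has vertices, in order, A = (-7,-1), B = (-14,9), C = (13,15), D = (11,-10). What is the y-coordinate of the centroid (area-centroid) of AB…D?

Apply Gauss's area formula. First the cross-terms c_i = x_i·y_{i+1} − x_{i+1}·y_i:
  -77, -327, -295, -81  ⇒  2A = -780, A = -390.
Then Σ (y_i + y_{i+1})·c_i = -9048, so ȳ = -9048 / (6·(-390)) = 58/15.

58/15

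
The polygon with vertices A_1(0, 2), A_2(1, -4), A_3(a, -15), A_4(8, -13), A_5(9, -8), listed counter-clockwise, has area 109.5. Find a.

The doubled signed area Σ (x_i y_{i+1} − x_{i+1} y_i) is linear in a.
With a=0 it equals 174; the coefficient of a is -9 (from the two edges through A_3).
So -9·a + 174 = 2·109.5 = 219 ⇒ a = -5.

-5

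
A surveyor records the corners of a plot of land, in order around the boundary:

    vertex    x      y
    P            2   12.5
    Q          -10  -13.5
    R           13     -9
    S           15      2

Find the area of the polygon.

354

Cross-terms: 98, 265.5, 161, 183.5  ⇒  Σ = 708
Area = |Σ|/2 = 354.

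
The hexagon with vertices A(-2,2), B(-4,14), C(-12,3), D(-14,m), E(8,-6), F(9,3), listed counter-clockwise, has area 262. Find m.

-8

The doubled signed area Σ (x_i y_{i+1} − x_{i+1} y_i) is linear in m.
With m=0 it equals 364; the coefficient of m is -20 (from the two edges through D).
So -20·m + 364 = 2·262 = 524 ⇒ m = -8.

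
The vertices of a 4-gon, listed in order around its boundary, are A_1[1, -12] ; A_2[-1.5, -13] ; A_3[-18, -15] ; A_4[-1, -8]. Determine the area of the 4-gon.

Σ = (-31) + (-211.5) + (129) + (20) = -93.5
Area = |Σ|/2 = 46.75.

46.75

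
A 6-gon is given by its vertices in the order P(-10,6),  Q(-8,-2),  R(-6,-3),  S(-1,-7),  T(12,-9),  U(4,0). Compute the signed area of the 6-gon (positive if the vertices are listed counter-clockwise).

136

Σ = (68) + (12) + (39) + (93) + (36) + (24) = 272
Signed area = Σ/2 = 136 (positive ⇒ counter-clockwise traversal).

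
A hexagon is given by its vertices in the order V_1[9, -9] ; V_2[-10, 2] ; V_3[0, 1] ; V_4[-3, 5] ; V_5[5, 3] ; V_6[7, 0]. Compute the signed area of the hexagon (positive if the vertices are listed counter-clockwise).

-98.5

Apply the shoelace formula: 2A = Σ (x_i·y_{i+1} − x_{i+1}·y_i), indices taken mod 6.
Σ = (-72) + (-10) + (3) + (-34) + (-21) + (-63) = -197
Signed area = Σ/2 = -98.5 (negative ⇒ clockwise traversal).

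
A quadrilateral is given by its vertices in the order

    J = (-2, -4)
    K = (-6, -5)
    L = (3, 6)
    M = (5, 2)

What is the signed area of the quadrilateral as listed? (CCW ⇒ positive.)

-37.5

Σ = (-14) + (-21) + (-24) + (-16) = -75
Signed area = Σ/2 = -37.5 (negative ⇒ clockwise traversal).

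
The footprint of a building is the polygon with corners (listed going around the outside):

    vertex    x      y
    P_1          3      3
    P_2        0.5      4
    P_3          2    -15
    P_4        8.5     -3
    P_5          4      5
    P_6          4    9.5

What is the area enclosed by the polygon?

Apply the shoelace (surveyor's) formula: 2A = Σ (x_i·y_{i+1} − x_{i+1}·y_i), indices taken mod 6.
P_1→P_2: (3)(4) − (0.5)(3) = 10.5
P_2→P_3: (0.5)(-15) − (2)(4) = -15.5
P_3→P_4: (2)(-3) − (8.5)(-15) = 121.5
P_4→P_5: (8.5)(5) − (4)(-3) = 54.5
P_5→P_6: (4)(9.5) − (4)(5) = 18
P_6→P_1: (4)(3) − (3)(9.5) = -16.5
Σ = 172.5
Area = |Σ|/2 = 86.25.

86.25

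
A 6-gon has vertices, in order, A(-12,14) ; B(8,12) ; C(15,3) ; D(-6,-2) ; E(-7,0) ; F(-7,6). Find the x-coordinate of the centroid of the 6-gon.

64/69

Apply the shoelace (surveyor's) formula. First the cross-terms c_i = x_i·y_{i+1} − x_{i+1}·y_i:
  -256, -156, -12, -14, -42, -26  ⇒  2A = -506, A = -253.
Then Σ (x_i + x_{i+1})·c_i = -1408, so x̄ = -1408 / (6·(-253)) = 64/69.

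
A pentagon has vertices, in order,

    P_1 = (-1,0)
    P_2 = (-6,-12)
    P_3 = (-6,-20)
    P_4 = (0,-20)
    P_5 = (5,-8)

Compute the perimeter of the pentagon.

|P_1P_2| = √((-5)² + (-12)²) = √169 = 13
|P_2P_3| = √((0)² + (-8)²) = √64 = 8
|P_3P_4| = √((6)² + (0)²) = √36 = 6
|P_4P_5| = √((5)² + (12)²) = √169 = 13
|P_5P_1| = √((-6)² + (8)²) = √100 = 10
Perimeter = 13 + 8 + 6 + 13 + 10 = 50.

50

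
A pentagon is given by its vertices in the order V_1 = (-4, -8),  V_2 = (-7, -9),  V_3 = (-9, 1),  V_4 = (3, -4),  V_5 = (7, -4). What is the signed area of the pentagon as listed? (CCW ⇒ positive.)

-65.5

Apply Gauss's area formula: 2A = Σ (x_i·y_{i+1} − x_{i+1}·y_i), indices taken mod 5.
V_1→V_2: (-4)(-9) − (-7)(-8) = -20
V_2→V_3: (-7)(1) − (-9)(-9) = -88
V_3→V_4: (-9)(-4) − (3)(1) = 33
V_4→V_5: (3)(-4) − (7)(-4) = 16
V_5→V_1: (7)(-8) − (-4)(-4) = -72
Σ = -131
Signed area = Σ/2 = -65.5 (negative ⇒ clockwise traversal).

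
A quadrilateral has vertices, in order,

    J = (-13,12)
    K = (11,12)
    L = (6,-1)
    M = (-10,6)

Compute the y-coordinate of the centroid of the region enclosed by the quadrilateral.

313/43

Apply the shoelace formula. First the cross-terms c_i = x_i·y_{i+1} − x_{i+1}·y_i:
  -288, -83, 26, -42  ⇒  2A = -387, A = -193.5.
Then Σ (y_i + y_{i+1})·c_i = -8451, so ȳ = -8451 / (6·(-193.5)) = 313/43.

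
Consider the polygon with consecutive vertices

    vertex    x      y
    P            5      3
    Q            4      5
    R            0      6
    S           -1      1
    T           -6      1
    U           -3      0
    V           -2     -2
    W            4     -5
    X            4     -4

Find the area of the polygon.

Σ = (13) + (24) + (6) + (5) + (3) + (6) + (18) + (4) + (32) = 111
Area = |Σ|/2 = 55.5.

55.5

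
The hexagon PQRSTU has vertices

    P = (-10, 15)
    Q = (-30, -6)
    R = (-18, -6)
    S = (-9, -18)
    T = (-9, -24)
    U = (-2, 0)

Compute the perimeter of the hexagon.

104

|PQ| = √((-20)² + (-21)²) = √841 = 29
|QR| = √((12)² + (0)²) = √144 = 12
|RS| = √((9)² + (-12)²) = √225 = 15
|ST| = √((0)² + (-6)²) = √36 = 6
|TU| = √((7)² + (24)²) = √625 = 25
|UP| = √((-8)² + (15)²) = √289 = 17
Perimeter = 29 + 12 + 15 + 6 + 25 + 17 = 104.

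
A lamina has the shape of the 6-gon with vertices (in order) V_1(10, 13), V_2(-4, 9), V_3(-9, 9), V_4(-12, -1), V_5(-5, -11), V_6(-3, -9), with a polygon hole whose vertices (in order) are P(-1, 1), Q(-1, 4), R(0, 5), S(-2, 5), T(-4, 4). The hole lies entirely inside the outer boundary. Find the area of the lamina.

Outer boundary:
Apply the shoelace (surveyor's) formula: 2A = Σ (x_i·y_{i+1} − x_{i+1}·y_i), indices taken mod 6.
Σ = (142) + (45) + (117) + (127) + (12) + (51) = 494
Area = |Σ|/2 = 247.
Hole:
Apply the shoelace (surveyor's) formula: 2A = Σ (x_i·y_{i+1} − x_{i+1}·y_i), indices taken mod 5.
Cross-terms: -3, -5, 10, 12, 0  ⇒  Σ = 14
Area = |Σ|/2 = 7.
Net area = 247 − 7 = 240.

240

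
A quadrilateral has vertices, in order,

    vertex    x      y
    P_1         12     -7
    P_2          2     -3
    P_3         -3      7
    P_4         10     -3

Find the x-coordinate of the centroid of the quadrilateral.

31/7

Apply the shoelace formula. First the cross-terms c_i = x_i·y_{i+1} − x_{i+1}·y_i:
  -22, 5, -61, -34  ⇒  2A = -112, A = -56.
Then Σ (x_i + x_{i+1})·c_i = -1488, so x̄ = -1488 / (6·(-56)) = 31/7.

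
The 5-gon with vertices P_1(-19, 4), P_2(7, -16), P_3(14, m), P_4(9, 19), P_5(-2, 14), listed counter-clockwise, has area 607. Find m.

-13

The doubled signed area Σ (x_i y_{i+1} − x_{i+1} y_i) is linear in m.
With m=0 it equals 1188; the coefficient of m is -2 (from the two edges through P_3).
So -2·m + 1188 = 2·607 = 1214 ⇒ m = -13.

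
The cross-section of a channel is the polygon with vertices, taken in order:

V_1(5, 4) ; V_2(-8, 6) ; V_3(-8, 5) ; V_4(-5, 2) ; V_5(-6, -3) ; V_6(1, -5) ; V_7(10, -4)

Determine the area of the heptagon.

122.5

Cross-terms: 62, 8, 9, 27, 33, 46, 60  ⇒  Σ = 245
Area = |Σ|/2 = 122.5.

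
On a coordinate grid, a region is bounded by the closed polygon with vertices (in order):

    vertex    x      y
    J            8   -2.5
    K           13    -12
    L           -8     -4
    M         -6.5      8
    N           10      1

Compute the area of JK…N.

J→K: (8)(-12) − (13)(-2.5) = -63.5
K→L: (13)(-4) − (-8)(-12) = -148
L→M: (-8)(8) − (-6.5)(-4) = -90
M→N: (-6.5)(1) − (10)(8) = -86.5
N→J: (10)(-2.5) − (8)(1) = -33
Σ = -421
Area = |Σ|/2 = 210.5.

210.5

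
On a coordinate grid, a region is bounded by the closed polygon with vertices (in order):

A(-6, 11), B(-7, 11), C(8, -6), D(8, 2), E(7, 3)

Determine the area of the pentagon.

67

Σ = (11) + (-46) + (64) + (10) + (95) = 134
Area = |Σ|/2 = 67.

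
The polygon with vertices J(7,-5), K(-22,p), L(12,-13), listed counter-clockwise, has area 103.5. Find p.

Write out the shoelace sum; only the two edges meeting at K involve p:
2·Area = [(7·p − (-22)·(-5)) + ((-22)·(-13) − 12·p)] + 31
       = -5·p + 207 = 207
⇒ p = 0.

0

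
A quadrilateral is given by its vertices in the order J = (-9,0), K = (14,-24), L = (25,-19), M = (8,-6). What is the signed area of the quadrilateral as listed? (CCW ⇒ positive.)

249

Cross-terms: 216, 334, 2, -54  ⇒  Σ = 498
Signed area = Σ/2 = 249 (positive ⇒ counter-clockwise traversal).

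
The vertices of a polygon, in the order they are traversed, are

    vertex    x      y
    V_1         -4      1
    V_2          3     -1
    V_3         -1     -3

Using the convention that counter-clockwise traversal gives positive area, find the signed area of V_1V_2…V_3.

Σ = (1) + (-10) + (-13) = -22
Signed area = Σ/2 = -11 (negative ⇒ clockwise traversal).

-11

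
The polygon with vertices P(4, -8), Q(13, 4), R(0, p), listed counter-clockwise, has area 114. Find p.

12

The doubled signed area Σ (x_i y_{i+1} − x_{i+1} y_i) is linear in p.
With p=0 it equals 120; the coefficient of p is 9 (from the two edges through R).
So 9·p + 120 = 2·114 = 228 ⇒ p = 12.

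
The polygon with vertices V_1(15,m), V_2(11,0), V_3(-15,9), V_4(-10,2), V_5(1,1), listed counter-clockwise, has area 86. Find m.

Write out the shoelace sum; only the two edges meeting at V_1 involve m:
2·Area = [(1·m − 15·1) + (15·0 − 11·m)] + 147
       = -10·m + 132 = 172
⇒ m = -4.

-4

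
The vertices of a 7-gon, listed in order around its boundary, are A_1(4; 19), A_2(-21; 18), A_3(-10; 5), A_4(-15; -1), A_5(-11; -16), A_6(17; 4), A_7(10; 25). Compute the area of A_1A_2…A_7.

Apply the shoelace formula: 2A = Σ (x_i·y_{i+1} − x_{i+1}·y_i), indices taken mod 7.
Cross-terms: 471, 75, 85, 229, 228, 385, 90  ⇒  Σ = 1563
Area = |Σ|/2 = 781.5.

781.5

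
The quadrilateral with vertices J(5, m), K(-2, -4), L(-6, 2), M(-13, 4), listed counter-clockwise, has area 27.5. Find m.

The doubled signed area Σ (x_i y_{i+1} − x_{i+1} y_i) is linear in m.
With m=0 it equals -66; the coefficient of m is -11 (from the two edges through J).
So -11·m + -66 = 2·27.5 = 55 ⇒ m = -11.

-11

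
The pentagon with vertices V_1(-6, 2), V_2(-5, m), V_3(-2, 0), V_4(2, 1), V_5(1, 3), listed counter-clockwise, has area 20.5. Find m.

-2

Write out the shoelace sum; only the two edges meeting at V_2 involve m:
2·Area = [((-6)·m − (-5)·2) + ((-5)·0 − (-2)·m)] + 23
       = -4·m + 33 = 41
⇒ m = -2.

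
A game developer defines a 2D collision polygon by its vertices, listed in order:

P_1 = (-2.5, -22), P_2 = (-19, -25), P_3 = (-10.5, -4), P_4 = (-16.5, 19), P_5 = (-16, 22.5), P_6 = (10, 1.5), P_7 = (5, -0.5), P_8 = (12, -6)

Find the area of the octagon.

Cross-terms: -355.5, -186.5, -265.5, -67.25, -249, -12.5, -24, -279  ⇒  Σ = -1439.25
Area = |Σ|/2 = 719.625.

719.625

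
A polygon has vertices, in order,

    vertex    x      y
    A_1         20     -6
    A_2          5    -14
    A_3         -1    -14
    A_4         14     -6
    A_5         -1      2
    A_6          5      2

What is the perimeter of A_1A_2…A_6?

|A_1A_2| = √((-15)² + (-8)²) = √289 = 17
|A_2A_3| = √((-6)² + (0)²) = √36 = 6
|A_3A_4| = √((15)² + (8)²) = √289 = 17
|A_4A_5| = √((-15)² + (8)²) = √289 = 17
|A_5A_6| = √((6)² + (0)²) = √36 = 6
|A_6A_1| = √((15)² + (-8)²) = √289 = 17
Perimeter = 17 + 6 + 17 + 17 + 6 + 17 = 80.

80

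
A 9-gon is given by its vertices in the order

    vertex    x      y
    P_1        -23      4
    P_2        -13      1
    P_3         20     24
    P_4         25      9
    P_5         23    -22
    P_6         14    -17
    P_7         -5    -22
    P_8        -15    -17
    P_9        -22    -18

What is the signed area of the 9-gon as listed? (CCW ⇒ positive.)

Apply the shoelace (surveyor's) formula: 2A = Σ (x_i·y_{i+1} − x_{i+1}·y_i), indices taken mod 9.
P_1→P_2: (-23)(1) − (-13)(4) = 29
P_2→P_3: (-13)(24) − (20)(1) = -332
P_3→P_4: (20)(9) − (25)(24) = -420
P_4→P_5: (25)(-22) − (23)(9) = -757
P_5→P_6: (23)(-17) − (14)(-22) = -83
P_6→P_7: (14)(-22) − (-5)(-17) = -393
P_7→P_8: (-5)(-17) − (-15)(-22) = -245
P_8→P_9: (-15)(-18) − (-22)(-17) = -104
P_9→P_1: (-22)(4) − (-23)(-18) = -502
Σ = -2807
Signed area = Σ/2 = -1403.5 (negative ⇒ clockwise traversal).

-1403.5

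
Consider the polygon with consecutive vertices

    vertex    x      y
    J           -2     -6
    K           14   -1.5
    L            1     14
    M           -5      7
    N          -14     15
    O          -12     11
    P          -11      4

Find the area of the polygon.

Apply Gauss's area formula: 2A = Σ (x_i·y_{i+1} − x_{i+1}·y_i), indices taken mod 7.
J→K: (-2)(-1.5) − (14)(-6) = 87
K→L: (14)(14) − (1)(-1.5) = 197.5
L→M: (1)(7) − (-5)(14) = 77
M→N: (-5)(15) − (-14)(7) = 23
N→O: (-14)(11) − (-12)(15) = 26
O→P: (-12)(4) − (-11)(11) = 73
P→J: (-11)(-6) − (-2)(4) = 74
Σ = 557.5
Area = |Σ|/2 = 278.75.

278.75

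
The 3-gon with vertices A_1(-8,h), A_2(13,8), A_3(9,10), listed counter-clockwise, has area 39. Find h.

The doubled signed area Σ (x_i y_{i+1} − x_{i+1} y_i) is linear in h.
With h=0 it equals 74; the coefficient of h is -4 (from the two edges through A_1).
So -4·h + 74 = 2·39 = 78 ⇒ h = -1.

-1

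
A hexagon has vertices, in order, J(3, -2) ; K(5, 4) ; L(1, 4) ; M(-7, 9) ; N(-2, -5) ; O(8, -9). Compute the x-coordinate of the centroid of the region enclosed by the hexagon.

14/197

Apply Gauss's area formula. First the cross-terms c_i = x_i·y_{i+1} − x_{i+1}·y_i:
  22, 16, 37, 53, 58, 11  ⇒  2A = 197, A = 98.5.
Then Σ (x_i + x_{i+1})·c_i = 42, so x̄ = 42 / (6·98.5) = 14/197.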